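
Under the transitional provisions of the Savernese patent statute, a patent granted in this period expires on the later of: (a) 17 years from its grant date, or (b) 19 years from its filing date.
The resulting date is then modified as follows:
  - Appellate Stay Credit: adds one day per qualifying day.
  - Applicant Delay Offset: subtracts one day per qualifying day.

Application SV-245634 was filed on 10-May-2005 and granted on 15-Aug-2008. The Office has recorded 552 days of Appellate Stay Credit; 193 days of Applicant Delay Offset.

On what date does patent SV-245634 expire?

(a) grant + 17 years → 15 August 2025.
(b) filing + 19 years → 10 May 2024.
Later of the two: 15 August 2025.
Appellate Stay Credit: +552 days → 18 February 2027.
Applicant Delay Offset: −193 days → 9 August 2026.

August 9, 2026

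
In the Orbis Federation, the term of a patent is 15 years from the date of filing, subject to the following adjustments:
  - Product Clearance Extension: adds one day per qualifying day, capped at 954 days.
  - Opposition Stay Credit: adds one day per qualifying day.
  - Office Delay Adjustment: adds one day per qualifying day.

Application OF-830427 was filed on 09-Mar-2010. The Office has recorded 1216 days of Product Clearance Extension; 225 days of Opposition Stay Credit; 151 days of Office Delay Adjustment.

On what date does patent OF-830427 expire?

Base term: filing date + 15 years → 9 March 2025.
Product Clearance Extension: 1216 days claimed exceeds the 954-day cap, so +954 days → 19 October 2027.
Opposition Stay Credit: +225 days → 31 May 2028.
Office Delay Adjustment: +151 days → 29 October 2028.

2028-10-29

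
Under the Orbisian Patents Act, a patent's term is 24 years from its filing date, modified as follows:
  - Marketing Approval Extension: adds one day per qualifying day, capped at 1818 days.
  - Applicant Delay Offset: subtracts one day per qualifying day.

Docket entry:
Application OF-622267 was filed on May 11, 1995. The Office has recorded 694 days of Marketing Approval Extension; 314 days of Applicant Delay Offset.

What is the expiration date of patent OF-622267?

Base term: filing date + 24 years → 11 May 2019.
Marketing Approval Extension: 694 days (within the 1818-day cap) → +694 days → 4 April 2021.
Applicant Delay Offset: −314 days → 25 May 2020.

2020-05-25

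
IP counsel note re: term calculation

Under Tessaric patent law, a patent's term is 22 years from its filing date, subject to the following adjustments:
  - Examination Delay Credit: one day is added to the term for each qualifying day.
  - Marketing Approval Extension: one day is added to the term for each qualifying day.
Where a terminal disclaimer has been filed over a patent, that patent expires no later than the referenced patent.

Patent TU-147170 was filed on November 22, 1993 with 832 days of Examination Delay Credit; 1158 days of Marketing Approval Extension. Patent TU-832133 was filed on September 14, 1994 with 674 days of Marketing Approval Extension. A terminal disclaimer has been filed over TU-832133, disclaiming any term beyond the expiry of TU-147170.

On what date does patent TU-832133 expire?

2018-07-20

Natural term of TU-832133:
  Base: filing + 22 years → 14 September 2016.
  Marketing Approval Extension: +674 days → 20 July 2018.
Expiry of referenced patent TU-147170:
  Base: filing + 22 years → 22 November 2015.
  Examination Delay Credit: +832 days → 3 March 2018.
  Marketing Approval Extension: +1158 days → 4 May 2021.
Terminal disclaimer: TU-832133 expires on the earlier of 20 July 2018 and 4 May 2021.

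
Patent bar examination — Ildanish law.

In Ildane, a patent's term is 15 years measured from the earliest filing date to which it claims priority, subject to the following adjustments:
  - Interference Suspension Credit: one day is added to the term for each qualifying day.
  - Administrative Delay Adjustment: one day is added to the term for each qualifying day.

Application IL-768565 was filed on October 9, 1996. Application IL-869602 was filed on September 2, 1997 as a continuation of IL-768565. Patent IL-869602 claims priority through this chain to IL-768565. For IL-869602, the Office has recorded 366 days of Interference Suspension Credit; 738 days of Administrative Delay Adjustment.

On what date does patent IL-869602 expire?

2014-10-17

Earliest priority filing: 9 October 1996.
Base term: 9 October 1996 + 15 years → 9 October 2011.
Interference Suspension Credit: +366 days → 9 October 2012.
Administrative Delay Adjustment: +738 days → 17 October 2014.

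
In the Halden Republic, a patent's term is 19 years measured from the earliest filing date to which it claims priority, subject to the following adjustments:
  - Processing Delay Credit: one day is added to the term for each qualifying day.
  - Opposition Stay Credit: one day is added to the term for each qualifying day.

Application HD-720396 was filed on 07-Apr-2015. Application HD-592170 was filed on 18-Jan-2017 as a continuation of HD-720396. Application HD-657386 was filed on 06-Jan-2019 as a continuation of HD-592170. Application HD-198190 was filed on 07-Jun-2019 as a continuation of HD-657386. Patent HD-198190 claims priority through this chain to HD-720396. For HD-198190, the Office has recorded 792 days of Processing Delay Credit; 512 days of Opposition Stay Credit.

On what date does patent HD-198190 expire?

Earliest priority filing: 7 April 2015.
Base term: 7 April 2015 + 19 years → 7 April 2034.
Processing Delay Credit: +792 days → 7 June 2036.
Opposition Stay Credit: +512 days → 1 November 2037.

2037-11-01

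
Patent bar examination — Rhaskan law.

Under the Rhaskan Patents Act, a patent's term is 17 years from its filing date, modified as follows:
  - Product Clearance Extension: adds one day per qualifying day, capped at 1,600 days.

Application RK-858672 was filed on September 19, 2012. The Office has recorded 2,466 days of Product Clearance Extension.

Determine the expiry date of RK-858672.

Base term: filing date + 17 years → 19 September 2029.
Product Clearance Extension: 2466 days claimed exceeds the 1600-day cap, so +1600 days → 5 February 2034.

February 5, 2034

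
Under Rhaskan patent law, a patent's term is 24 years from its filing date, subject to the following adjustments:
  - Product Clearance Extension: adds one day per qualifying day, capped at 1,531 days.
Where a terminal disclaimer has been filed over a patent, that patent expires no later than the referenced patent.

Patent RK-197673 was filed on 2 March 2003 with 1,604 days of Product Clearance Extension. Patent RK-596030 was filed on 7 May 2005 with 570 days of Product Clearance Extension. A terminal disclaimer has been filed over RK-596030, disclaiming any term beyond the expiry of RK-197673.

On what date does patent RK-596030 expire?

November 28, 2030

Natural term of RK-596030:
  Base: filing + 24 years → 7 May 2029.
  Product Clearance Extension: 570 days (within the 1531-day cap) → +570 days → 28 November 2030.
Expiry of referenced patent RK-197673:
  Base: filing + 24 years → 2 March 2027.
  Product Clearance Extension: 1604 days claimed exceeds the 1531-day cap, so +1531 days → 11 May 2031.
Terminal disclaimer: RK-596030 expires on the earlier of 28 November 2030 and 11 May 2031.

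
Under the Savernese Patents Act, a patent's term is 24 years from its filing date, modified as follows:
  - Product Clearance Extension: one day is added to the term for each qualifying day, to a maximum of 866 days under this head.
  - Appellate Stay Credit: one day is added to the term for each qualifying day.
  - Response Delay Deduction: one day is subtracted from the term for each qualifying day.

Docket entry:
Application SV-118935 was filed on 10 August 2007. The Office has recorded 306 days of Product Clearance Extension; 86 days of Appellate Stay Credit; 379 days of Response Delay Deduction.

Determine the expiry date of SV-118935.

Base term: filing date + 24 years → 10 August 2031.
Product Clearance Extension: 306 days (within the 866-day cap) → +306 days → 11 June 2032.
Appellate Stay Credit: +86 days → 5 September 2032.
Response Delay Deduction: −379 days → 23 August 2031.

2031-08-23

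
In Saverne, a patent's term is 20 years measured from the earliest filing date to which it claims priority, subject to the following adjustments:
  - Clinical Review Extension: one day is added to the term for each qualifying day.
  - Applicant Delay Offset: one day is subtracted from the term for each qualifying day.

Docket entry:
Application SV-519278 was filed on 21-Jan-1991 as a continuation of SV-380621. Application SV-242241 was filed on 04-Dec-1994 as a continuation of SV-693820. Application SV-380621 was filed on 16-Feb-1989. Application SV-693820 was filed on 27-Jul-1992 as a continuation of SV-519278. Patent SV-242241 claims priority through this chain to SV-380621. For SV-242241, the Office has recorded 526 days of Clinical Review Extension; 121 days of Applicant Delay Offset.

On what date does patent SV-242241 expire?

Earliest priority filing: 16 February 1989.
Base term: 16 February 1989 + 20 years → 16 February 2009.
Clinical Review Extension: +526 days → 27 July 2010.
Applicant Delay Offset: −121 days → 28 March 2010.

2010-03-28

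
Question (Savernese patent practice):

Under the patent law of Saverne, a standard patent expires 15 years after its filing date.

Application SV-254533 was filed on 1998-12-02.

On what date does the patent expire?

Filing date + 15 years → 2 December 2013.

December 2, 2013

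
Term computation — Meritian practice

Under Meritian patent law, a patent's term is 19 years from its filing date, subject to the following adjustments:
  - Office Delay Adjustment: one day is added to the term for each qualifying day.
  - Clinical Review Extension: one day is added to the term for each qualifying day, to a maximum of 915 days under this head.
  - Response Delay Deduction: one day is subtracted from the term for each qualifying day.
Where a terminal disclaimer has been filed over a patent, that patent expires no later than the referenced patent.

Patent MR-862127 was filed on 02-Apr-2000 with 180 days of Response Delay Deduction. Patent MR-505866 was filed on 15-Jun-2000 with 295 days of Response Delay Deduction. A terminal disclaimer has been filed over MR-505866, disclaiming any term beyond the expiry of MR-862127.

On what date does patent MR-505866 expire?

2018-08-24

Natural term of MR-505866:
  Base: filing + 19 years → 15 June 2019.
  Response Delay Deduction: −295 days → 24 August 2018.
Expiry of referenced patent MR-862127:
  Base: filing + 19 years → 2 April 2019.
  Response Delay Deduction: −180 days → 4 October 2018.
Terminal disclaimer: MR-505866 expires on the earlier of 24 August 2018 and 4 October 2018.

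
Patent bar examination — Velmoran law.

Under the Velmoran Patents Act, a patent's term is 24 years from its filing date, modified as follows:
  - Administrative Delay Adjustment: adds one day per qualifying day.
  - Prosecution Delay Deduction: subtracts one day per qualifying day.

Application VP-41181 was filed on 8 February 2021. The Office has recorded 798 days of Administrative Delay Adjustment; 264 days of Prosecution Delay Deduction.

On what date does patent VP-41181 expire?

2046-07-27

Base term: filing date + 24 years → 8 February 2045.
Administrative Delay Adjustment: +798 days → 17 April 2047.
Prosecution Delay Deduction: −264 days → 27 July 2046.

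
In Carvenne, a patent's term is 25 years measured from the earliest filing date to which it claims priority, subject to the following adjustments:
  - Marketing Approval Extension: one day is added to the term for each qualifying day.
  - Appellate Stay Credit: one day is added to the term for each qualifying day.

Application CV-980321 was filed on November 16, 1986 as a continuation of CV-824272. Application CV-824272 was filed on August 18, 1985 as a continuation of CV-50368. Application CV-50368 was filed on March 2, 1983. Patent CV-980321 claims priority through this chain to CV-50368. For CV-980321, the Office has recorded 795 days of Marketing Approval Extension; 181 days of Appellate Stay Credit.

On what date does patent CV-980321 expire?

Earliest priority filing: 2 March 1983.
Base term: 2 March 1983 + 25 years → 2 March 2008.
Marketing Approval Extension: +795 days → 6 May 2010.
Appellate Stay Credit: +181 days → 3 November 2010.

November 3, 2010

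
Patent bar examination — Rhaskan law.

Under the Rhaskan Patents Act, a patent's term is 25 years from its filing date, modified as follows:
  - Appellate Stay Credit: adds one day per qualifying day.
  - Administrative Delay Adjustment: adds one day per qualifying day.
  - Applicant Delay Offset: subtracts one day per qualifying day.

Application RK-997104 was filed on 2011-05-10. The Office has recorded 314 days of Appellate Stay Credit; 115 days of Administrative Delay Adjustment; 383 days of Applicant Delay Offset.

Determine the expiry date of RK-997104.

Base term: filing date + 25 years → 10 May 2036.
Appellate Stay Credit: +314 days → 20 March 2037.
Administrative Delay Adjustment: +115 days → 13 July 2037.
Applicant Delay Offset: −383 days → 25 June 2036.

2036-06-25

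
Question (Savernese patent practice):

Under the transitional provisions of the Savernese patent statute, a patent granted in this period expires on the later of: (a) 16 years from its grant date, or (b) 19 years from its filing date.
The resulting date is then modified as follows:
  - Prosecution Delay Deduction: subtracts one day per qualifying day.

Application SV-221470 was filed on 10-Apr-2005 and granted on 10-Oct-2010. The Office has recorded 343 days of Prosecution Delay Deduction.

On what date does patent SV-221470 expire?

2025-11-01

(a) grant + 16 years → 10 October 2026.
(b) filing + 19 years → 10 April 2024.
Later of the two: 10 October 2026.
Prosecution Delay Deduction: −343 days → 1 November 2025.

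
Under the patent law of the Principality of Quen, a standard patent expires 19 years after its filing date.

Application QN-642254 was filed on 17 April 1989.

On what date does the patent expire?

2008-04-17

Filing date + 19 years → 17 April 2008.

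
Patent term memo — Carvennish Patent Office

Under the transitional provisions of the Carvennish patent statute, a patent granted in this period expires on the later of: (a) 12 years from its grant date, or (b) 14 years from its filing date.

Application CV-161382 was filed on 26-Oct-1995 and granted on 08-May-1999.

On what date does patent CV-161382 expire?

(a) grant + 12 years → 8 May 2011.
(b) filing + 14 years → 26 October 2009.
Later of the two: 8 May 2011.

May 8, 2011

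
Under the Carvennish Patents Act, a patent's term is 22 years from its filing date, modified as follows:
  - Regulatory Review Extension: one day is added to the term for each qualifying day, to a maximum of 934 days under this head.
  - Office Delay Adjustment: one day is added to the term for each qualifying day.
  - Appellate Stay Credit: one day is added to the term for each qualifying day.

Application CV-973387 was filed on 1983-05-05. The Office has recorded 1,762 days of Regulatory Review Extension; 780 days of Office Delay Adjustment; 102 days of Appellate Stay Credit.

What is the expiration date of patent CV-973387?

Base term: filing date + 22 years → 5 May 2005.
Regulatory Review Extension: 1762 days claimed exceeds the 934-day cap, so +934 days → 25 November 2007.
Office Delay Adjustment: +780 days → 13 January 2010.
Appellate Stay Credit: +102 days → 25 April 2010.

2010-04-25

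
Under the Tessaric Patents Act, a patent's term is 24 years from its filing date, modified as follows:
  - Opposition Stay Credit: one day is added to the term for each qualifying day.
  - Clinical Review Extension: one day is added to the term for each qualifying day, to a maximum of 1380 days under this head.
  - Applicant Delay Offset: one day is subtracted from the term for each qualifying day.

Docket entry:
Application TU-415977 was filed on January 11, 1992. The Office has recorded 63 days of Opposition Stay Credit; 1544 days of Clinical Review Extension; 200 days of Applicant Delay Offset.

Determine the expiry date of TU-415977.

2019-06-07

Base term: filing date + 24 years → 11 January 2016.
Opposition Stay Credit: +63 days → 14 March 2016.
Clinical Review Extension: 1544 days claimed exceeds the 1380-day cap, so +1380 days → 24 December 2019.
Applicant Delay Offset: −200 days → 7 June 2019.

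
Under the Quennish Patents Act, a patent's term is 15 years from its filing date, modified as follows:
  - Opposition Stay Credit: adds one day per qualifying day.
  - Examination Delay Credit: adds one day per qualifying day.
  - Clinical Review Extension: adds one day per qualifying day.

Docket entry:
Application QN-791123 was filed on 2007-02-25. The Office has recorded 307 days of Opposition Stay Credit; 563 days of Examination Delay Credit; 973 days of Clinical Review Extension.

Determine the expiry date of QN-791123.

March 14, 2027

Base term: filing date + 15 years → 25 February 2022.
Opposition Stay Credit: +307 days → 29 December 2022.
Examination Delay Credit: +563 days → 14 July 2024.
Clinical Review Extension: +973 days → 14 March 2027.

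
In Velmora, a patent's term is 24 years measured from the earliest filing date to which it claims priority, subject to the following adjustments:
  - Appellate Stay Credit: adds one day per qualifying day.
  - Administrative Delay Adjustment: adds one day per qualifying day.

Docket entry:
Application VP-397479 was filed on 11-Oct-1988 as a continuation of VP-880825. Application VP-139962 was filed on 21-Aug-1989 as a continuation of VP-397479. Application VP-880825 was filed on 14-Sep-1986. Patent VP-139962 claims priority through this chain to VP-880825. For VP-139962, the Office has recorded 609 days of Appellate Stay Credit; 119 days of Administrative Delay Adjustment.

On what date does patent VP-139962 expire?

Earliest priority filing: 14 September 1986.
Base term: 14 September 1986 + 24 years → 14 September 2010.
Appellate Stay Credit: +609 days → 15 May 2012.
Administrative Delay Adjustment: +119 days → 11 September 2012.

September 11, 2012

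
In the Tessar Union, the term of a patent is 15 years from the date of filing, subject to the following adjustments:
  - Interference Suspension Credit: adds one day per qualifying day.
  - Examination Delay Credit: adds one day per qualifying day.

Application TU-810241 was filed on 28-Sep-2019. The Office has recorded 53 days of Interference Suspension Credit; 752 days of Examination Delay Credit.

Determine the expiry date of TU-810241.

2036-12-11

Base term: filing date + 15 years → 28 September 2034.
Interference Suspension Credit: +53 days → 20 November 2034.
Examination Delay Credit: +752 days → 11 December 2036.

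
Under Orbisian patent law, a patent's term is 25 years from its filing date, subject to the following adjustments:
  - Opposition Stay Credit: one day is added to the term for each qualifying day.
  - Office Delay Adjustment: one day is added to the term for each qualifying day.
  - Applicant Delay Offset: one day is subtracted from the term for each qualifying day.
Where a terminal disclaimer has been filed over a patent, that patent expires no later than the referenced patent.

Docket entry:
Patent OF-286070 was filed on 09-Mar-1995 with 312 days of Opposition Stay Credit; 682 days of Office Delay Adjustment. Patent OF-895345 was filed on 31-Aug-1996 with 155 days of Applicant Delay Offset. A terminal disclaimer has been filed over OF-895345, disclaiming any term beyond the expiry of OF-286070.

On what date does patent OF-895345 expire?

March 29, 2021

Natural term of OF-895345:
  Base: filing + 25 years → 31 August 2021.
  Applicant Delay Offset: −155 days → 29 March 2021.
Expiry of referenced patent OF-286070:
  Base: filing + 25 years → 9 March 2020.
  Opposition Stay Credit: +312 days → 15 January 2021.
  Office Delay Adjustment: +682 days → 28 November 2022.
Terminal disclaimer: OF-895345 expires on the earlier of 29 March 2021 and 28 November 2022.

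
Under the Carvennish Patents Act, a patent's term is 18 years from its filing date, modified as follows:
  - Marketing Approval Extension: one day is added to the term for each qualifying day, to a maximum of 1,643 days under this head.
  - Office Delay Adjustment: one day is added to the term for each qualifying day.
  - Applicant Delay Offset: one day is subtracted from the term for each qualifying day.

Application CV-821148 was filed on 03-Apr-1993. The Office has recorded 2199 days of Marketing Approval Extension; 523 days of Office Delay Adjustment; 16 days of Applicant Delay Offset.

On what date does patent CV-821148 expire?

Base term: filing date + 18 years → 3 April 2011.
Marketing Approval Extension: 2199 days claimed exceeds the 1643-day cap, so +1643 days → 2 October 2015.
Office Delay Adjustment: +523 days → 8 March 2017.
Applicant Delay Offset: −16 days → 20 February 2017.

2017-02-20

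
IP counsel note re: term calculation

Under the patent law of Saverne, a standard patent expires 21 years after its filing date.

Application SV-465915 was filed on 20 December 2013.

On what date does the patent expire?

Filing date + 21 years → 20 December 2034.

2034-12-20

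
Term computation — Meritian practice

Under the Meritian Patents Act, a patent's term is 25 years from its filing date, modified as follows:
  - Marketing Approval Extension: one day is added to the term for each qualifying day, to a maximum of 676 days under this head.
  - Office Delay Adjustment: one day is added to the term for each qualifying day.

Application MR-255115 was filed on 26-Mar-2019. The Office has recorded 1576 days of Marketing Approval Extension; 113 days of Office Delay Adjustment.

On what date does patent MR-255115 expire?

May 24, 2046

Base term: filing date + 25 years → 26 March 2044.
Marketing Approval Extension: 1576 days claimed exceeds the 676-day cap, so +676 days → 31 January 2046.
Office Delay Adjustment: +113 days → 24 May 2046.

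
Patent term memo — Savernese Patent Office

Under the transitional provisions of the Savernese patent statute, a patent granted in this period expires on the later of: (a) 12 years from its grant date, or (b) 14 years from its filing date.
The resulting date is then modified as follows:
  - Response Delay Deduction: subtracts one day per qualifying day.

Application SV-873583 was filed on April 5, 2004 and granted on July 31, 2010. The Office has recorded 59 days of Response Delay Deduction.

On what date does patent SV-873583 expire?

(a) grant + 12 years → 31 July 2022.
(b) filing + 14 years → 5 April 2018.
Later of the two: 31 July 2022.
Response Delay Deduction: −59 days → 2 June 2022.

2022-06-02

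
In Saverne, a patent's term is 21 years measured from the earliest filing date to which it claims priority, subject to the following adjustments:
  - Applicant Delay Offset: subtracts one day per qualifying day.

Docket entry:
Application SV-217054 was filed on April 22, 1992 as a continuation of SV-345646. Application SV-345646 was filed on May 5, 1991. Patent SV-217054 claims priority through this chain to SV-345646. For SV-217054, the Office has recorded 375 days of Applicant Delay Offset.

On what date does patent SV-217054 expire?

Earliest priority filing: 5 May 1991.
Base term: 5 May 1991 + 21 years → 5 May 2012.
Applicant Delay Offset: −375 days → 26 April 2011.

April 26, 2011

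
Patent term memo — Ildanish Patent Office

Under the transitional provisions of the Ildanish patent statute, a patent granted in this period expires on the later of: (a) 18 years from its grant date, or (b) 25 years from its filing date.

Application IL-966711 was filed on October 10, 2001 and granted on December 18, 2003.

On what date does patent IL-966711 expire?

October 10, 2026

(a) grant + 18 years → 18 December 2021.
(b) filing + 25 years → 10 October 2026.
Later of the two: 10 October 2026.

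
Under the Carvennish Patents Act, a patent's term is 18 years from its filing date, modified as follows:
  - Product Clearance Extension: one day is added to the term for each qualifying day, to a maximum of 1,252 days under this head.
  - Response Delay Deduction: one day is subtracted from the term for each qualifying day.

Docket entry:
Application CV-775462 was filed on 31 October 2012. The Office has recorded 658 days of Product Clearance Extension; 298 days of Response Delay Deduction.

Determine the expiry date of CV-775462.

October 26, 2031

Base term: filing date + 18 years → 31 October 2030.
Product Clearance Extension: 658 days (within the 1252-day cap) → +658 days → 19 August 2032.
Response Delay Deduction: −298 days → 26 October 2031.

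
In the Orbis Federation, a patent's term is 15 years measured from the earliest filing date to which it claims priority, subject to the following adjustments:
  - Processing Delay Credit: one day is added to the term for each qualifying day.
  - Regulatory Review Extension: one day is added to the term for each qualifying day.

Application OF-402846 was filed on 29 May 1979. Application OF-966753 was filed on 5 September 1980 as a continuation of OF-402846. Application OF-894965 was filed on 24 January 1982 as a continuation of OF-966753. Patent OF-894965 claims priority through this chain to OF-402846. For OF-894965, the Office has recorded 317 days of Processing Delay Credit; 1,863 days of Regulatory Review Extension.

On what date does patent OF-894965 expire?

May 17, 2000

Earliest priority filing: 29 May 1979.
Base term: 29 May 1979 + 15 years → 29 May 1994.
Processing Delay Credit: +317 days → 11 April 1995.
Regulatory Review Extension: +1863 days → 17 May 2000.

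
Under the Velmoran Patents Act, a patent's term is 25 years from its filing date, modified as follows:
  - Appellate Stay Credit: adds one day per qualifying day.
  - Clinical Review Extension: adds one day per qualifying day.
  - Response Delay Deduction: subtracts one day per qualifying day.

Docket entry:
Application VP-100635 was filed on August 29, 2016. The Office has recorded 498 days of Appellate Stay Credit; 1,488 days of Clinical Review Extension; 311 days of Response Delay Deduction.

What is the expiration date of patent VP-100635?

Base term: filing date + 25 years → 29 August 2041.
Appellate Stay Credit: +498 days → 9 January 2043.
Clinical Review Extension: +1488 days → 5 February 2047.
Response Delay Deduction: −311 days → 31 March 2046.

2046-03-31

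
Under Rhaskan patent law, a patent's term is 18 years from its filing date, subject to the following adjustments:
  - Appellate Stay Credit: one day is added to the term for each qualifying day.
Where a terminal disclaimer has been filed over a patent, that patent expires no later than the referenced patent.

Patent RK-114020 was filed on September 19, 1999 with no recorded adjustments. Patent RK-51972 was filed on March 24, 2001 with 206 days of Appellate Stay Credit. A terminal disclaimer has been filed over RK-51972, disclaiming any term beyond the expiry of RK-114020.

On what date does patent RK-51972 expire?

Natural term of RK-51972:
  Base: filing + 18 years → 24 March 2019.
  Appellate Stay Credit: +206 days → 16 October 2019.
Expiry of referenced patent RK-114020:
  Base: filing + 18 years → 19 September 2017.
Terminal disclaimer: RK-51972 expires on the earlier of 16 October 2019 and 19 September 2017.

2017-09-19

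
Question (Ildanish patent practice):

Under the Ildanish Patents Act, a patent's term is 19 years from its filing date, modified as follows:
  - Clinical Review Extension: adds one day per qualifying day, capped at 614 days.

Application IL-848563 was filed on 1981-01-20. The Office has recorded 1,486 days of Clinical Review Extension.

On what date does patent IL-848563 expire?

Base term: filing date + 19 years → 20 January 2000.
Clinical Review Extension: 1486 days claimed exceeds the 614-day cap, so +614 days → 25 September 2001.

2001-09-25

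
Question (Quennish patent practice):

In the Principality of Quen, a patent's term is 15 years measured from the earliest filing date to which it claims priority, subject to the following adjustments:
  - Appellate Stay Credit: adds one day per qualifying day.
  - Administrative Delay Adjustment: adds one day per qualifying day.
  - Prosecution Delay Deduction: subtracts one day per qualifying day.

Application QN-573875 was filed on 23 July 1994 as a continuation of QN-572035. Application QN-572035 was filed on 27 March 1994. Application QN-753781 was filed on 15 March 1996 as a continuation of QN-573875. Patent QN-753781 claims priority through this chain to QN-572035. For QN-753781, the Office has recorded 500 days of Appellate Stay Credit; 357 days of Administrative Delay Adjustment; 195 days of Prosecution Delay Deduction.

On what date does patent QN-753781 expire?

Earliest priority filing: 27 March 1994.
Base term: 27 March 1994 + 15 years → 27 March 2009.
Appellate Stay Credit: +500 days → 9 August 2010.
Administrative Delay Adjustment: +357 days → 1 August 2011.
Prosecution Delay Deduction: −195 days → 18 January 2011.

January 18, 2011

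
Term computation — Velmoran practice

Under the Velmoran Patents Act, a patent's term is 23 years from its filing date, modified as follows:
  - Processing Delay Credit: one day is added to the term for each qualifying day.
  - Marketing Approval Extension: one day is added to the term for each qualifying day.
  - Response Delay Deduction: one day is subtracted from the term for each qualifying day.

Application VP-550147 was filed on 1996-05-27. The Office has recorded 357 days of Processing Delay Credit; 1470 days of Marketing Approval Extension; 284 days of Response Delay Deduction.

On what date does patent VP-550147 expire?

August 17, 2023

Base term: filing date + 23 years → 27 May 2019.
Processing Delay Credit: +357 days → 18 May 2020.
Marketing Approval Extension: +1470 days → 27 May 2024.
Response Delay Deduction: −284 days → 17 August 2023.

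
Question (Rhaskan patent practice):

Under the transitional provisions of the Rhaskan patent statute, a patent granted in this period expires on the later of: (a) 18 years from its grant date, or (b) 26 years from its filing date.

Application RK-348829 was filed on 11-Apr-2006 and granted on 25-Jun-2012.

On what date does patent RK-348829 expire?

(a) grant + 18 years → 25 June 2030.
(b) filing + 26 years → 11 April 2032.
Later of the two: 11 April 2032.

April 11, 2032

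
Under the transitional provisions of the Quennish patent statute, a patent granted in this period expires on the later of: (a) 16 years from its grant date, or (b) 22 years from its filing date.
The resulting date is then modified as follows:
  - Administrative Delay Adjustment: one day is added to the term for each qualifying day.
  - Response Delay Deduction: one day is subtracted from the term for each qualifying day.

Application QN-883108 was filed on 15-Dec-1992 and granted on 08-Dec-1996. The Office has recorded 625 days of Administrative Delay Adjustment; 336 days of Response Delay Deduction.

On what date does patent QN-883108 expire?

2015-09-30

(a) grant + 16 years → 8 December 2012.
(b) filing + 22 years → 15 December 2014.
Later of the two: 15 December 2014.
Administrative Delay Adjustment: +625 days → 31 August 2016.
Response Delay Deduction: −336 days → 30 September 2015.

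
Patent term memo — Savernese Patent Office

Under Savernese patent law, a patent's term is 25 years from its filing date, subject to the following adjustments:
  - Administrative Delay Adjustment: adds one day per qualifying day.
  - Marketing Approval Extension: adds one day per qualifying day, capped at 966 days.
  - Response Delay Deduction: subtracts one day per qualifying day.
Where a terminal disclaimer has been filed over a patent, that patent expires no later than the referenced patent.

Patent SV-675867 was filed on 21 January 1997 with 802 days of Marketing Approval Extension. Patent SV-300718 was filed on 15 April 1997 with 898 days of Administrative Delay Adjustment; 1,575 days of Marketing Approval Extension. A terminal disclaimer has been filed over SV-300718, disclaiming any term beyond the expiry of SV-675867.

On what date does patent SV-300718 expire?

Natural term of SV-300718:
  Base: filing + 25 years → 15 April 2022.
  Administrative Delay Adjustment: +898 days → 29 September 2024.
  Marketing Approval Extension: 1575 days claimed exceeds the 966-day cap, so +966 days → 23 May 2027.
Expiry of referenced patent SV-675867:
  Base: filing + 25 years → 21 January 2022.
  Marketing Approval Extension: 802 days (within the 966-day cap) → +802 days → 2 April 2024.
Terminal disclaimer: SV-300718 expires on the earlier of 23 May 2027 and 2 April 2024.

April 2, 2024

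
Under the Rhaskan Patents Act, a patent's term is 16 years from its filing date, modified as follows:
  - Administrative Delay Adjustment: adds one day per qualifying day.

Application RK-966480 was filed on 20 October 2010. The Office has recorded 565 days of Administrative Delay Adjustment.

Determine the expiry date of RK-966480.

Base term: filing date + 16 years → 20 October 2026.
Administrative Delay Adjustment: +565 days → 7 May 2028.

May 7, 2028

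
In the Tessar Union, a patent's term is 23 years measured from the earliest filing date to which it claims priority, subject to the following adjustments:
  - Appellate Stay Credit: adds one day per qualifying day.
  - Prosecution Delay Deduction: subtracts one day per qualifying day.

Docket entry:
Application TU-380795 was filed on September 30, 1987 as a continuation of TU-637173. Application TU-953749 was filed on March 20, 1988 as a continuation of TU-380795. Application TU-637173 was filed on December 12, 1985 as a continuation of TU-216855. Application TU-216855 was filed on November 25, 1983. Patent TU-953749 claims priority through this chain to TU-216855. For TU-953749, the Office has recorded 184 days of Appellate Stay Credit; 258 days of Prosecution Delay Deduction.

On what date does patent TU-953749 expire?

Earliest priority filing: 25 November 1983.
Base term: 25 November 1983 + 23 years → 25 November 2006.
Appellate Stay Credit: +184 days → 28 May 2007.
Prosecution Delay Deduction: −258 days → 12 September 2006.

September 12, 2006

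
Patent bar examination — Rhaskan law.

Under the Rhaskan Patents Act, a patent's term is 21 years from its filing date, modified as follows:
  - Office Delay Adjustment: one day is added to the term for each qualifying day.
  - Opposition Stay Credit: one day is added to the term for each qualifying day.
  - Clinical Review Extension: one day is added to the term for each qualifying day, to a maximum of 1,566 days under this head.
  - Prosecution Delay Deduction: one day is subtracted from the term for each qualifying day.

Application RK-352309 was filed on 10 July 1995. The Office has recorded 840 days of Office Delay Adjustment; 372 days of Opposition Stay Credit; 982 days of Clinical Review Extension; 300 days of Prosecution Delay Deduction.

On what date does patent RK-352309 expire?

Base term: filing date + 21 years → 10 July 2016.
Office Delay Adjustment: +840 days → 28 October 2018.
Opposition Stay Credit: +372 days → 4 November 2019.
Clinical Review Extension: 982 days (within the 1566-day cap) → +982 days → 13 July 2022.
Prosecution Delay Deduction: −300 days → 16 September 2021.

2021-09-16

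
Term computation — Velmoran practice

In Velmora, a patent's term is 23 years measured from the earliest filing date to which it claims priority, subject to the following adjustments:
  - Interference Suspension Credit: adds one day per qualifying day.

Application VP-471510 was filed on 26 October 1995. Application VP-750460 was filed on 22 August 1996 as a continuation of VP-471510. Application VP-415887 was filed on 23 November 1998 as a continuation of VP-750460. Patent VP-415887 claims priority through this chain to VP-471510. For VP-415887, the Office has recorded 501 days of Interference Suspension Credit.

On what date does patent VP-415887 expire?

Earliest priority filing: 26 October 1995.
Base term: 26 October 1995 + 23 years → 26 October 2018.
Interference Suspension Credit: +501 days → 10 March 2020.

March 10, 2020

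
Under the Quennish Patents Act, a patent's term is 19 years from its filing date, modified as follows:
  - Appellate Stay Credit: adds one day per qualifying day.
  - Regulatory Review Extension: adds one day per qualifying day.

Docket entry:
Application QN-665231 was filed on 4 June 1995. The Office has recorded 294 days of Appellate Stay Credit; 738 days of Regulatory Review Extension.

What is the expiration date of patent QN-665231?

Base term: filing date + 19 years → 4 June 2014.
Appellate Stay Credit: +294 days → 25 March 2015.
Regulatory Review Extension: +738 days → 1 April 2017.

April 1, 2017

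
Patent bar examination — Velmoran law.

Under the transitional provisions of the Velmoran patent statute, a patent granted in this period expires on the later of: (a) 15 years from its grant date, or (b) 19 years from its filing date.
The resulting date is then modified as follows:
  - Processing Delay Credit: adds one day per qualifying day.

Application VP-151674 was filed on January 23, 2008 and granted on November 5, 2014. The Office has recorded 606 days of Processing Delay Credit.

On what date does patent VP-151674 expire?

(a) grant + 15 years → 5 November 2029.
(b) filing + 19 years → 23 January 2027.
Later of the two: 5 November 2029.
Processing Delay Credit: +606 days → 4 July 2031.

July 4, 2031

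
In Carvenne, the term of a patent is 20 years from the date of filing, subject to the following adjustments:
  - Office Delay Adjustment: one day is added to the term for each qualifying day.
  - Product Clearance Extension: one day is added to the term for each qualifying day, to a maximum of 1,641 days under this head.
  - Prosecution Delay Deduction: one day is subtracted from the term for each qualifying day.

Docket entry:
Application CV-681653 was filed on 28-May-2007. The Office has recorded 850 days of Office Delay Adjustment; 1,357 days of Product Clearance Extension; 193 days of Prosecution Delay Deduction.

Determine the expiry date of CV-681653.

December 1, 2032

Base term: filing date + 20 years → 28 May 2027.
Office Delay Adjustment: +850 days → 24 September 2029.
Product Clearance Extension: 1357 days (within the 1641-day cap) → +1357 days → 12 June 2033.
Prosecution Delay Deduction: −193 days → 1 December 2032.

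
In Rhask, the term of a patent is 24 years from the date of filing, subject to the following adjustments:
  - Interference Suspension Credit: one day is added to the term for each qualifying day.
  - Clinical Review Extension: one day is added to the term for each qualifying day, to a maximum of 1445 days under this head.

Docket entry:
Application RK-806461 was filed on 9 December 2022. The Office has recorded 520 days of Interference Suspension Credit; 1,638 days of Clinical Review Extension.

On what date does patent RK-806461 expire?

April 26, 2052

Base term: filing date + 24 years → 9 December 2046.
Interference Suspension Credit: +520 days → 12 May 2048.
Clinical Review Extension: 1638 days claimed exceeds the 1445-day cap, so +1445 days → 26 April 2052.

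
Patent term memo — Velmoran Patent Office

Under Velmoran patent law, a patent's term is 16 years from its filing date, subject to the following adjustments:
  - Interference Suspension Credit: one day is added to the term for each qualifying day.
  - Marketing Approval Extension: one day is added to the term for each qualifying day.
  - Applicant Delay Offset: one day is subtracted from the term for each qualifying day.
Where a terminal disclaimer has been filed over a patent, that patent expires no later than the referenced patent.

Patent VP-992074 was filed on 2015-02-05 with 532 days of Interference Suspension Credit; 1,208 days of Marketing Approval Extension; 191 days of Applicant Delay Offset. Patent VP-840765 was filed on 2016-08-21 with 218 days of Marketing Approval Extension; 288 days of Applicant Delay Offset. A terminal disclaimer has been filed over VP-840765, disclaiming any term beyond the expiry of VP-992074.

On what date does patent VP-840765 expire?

2032-06-12

Natural term of VP-840765:
  Base: filing + 16 years → 21 August 2032.
  Marketing Approval Extension: +218 days → 27 March 2033.
  Applicant Delay Offset: −288 days → 12 June 2032.
Expiry of referenced patent VP-992074:
  Base: filing + 16 years → 5 February 2031.
  Interference Suspension Credit: +532 days → 21 July 2032.
  Marketing Approval Extension: +1208 days → 11 November 2035.
  Applicant Delay Offset: −191 days → 4 May 2035.
Terminal disclaimer: VP-840765 expires on the earlier of 12 June 2032 and 4 May 2035.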